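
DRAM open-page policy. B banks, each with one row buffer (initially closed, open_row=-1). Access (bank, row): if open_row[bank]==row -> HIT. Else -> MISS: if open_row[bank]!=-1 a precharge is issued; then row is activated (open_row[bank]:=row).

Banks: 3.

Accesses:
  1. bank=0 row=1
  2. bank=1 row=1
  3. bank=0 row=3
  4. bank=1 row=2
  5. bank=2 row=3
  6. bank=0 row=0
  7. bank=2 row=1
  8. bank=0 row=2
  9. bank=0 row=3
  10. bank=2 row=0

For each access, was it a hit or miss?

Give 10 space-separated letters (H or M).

Answer: M M M M M M M M M M

Derivation:
Acc 1: bank0 row1 -> MISS (open row1); precharges=0
Acc 2: bank1 row1 -> MISS (open row1); precharges=0
Acc 3: bank0 row3 -> MISS (open row3); precharges=1
Acc 4: bank1 row2 -> MISS (open row2); precharges=2
Acc 5: bank2 row3 -> MISS (open row3); precharges=2
Acc 6: bank0 row0 -> MISS (open row0); precharges=3
Acc 7: bank2 row1 -> MISS (open row1); precharges=4
Acc 8: bank0 row2 -> MISS (open row2); precharges=5
Acc 9: bank0 row3 -> MISS (open row3); precharges=6
Acc 10: bank2 row0 -> MISS (open row0); precharges=7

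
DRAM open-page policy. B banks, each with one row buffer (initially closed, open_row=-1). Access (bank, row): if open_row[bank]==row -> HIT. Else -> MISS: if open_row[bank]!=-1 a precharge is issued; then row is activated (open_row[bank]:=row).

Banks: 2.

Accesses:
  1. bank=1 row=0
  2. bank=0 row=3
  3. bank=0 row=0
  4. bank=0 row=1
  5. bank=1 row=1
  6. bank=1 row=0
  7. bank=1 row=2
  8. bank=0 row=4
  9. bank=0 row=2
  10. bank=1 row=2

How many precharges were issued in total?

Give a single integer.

Acc 1: bank1 row0 -> MISS (open row0); precharges=0
Acc 2: bank0 row3 -> MISS (open row3); precharges=0
Acc 3: bank0 row0 -> MISS (open row0); precharges=1
Acc 4: bank0 row1 -> MISS (open row1); precharges=2
Acc 5: bank1 row1 -> MISS (open row1); precharges=3
Acc 6: bank1 row0 -> MISS (open row0); precharges=4
Acc 7: bank1 row2 -> MISS (open row2); precharges=5
Acc 8: bank0 row4 -> MISS (open row4); precharges=6
Acc 9: bank0 row2 -> MISS (open row2); precharges=7
Acc 10: bank1 row2 -> HIT

Answer: 7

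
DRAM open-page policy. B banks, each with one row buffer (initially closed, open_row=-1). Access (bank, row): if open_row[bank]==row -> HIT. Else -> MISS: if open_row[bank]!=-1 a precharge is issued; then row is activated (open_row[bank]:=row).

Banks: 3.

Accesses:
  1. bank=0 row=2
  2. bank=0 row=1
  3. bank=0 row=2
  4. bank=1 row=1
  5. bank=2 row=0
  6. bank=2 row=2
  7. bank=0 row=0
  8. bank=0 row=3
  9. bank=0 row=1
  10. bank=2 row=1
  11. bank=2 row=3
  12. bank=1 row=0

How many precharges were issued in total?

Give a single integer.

Answer: 9

Derivation:
Acc 1: bank0 row2 -> MISS (open row2); precharges=0
Acc 2: bank0 row1 -> MISS (open row1); precharges=1
Acc 3: bank0 row2 -> MISS (open row2); precharges=2
Acc 4: bank1 row1 -> MISS (open row1); precharges=2
Acc 5: bank2 row0 -> MISS (open row0); precharges=2
Acc 6: bank2 row2 -> MISS (open row2); precharges=3
Acc 7: bank0 row0 -> MISS (open row0); precharges=4
Acc 8: bank0 row3 -> MISS (open row3); precharges=5
Acc 9: bank0 row1 -> MISS (open row1); precharges=6
Acc 10: bank2 row1 -> MISS (open row1); precharges=7
Acc 11: bank2 row3 -> MISS (open row3); precharges=8
Acc 12: bank1 row0 -> MISS (open row0); precharges=9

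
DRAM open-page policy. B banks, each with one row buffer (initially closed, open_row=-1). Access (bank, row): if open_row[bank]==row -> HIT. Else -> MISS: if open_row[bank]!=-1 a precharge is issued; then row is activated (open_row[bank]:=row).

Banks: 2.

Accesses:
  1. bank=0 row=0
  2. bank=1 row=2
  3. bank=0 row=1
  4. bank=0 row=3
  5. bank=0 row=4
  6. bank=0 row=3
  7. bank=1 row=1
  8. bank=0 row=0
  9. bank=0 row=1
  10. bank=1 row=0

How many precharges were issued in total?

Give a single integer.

Answer: 8

Derivation:
Acc 1: bank0 row0 -> MISS (open row0); precharges=0
Acc 2: bank1 row2 -> MISS (open row2); precharges=0
Acc 3: bank0 row1 -> MISS (open row1); precharges=1
Acc 4: bank0 row3 -> MISS (open row3); precharges=2
Acc 5: bank0 row4 -> MISS (open row4); precharges=3
Acc 6: bank0 row3 -> MISS (open row3); precharges=4
Acc 7: bank1 row1 -> MISS (open row1); precharges=5
Acc 8: bank0 row0 -> MISS (open row0); precharges=6
Acc 9: bank0 row1 -> MISS (open row1); precharges=7
Acc 10: bank1 row0 -> MISS (open row0); precharges=8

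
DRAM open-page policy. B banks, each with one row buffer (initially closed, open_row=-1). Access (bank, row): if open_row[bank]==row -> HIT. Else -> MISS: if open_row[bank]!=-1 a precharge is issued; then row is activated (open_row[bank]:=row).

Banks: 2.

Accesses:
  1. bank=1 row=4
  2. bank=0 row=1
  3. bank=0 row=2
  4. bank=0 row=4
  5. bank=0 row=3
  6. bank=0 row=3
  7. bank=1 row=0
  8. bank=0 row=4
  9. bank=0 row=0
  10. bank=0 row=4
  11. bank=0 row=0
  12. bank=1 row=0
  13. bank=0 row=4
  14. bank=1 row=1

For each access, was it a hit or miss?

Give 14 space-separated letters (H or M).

Acc 1: bank1 row4 -> MISS (open row4); precharges=0
Acc 2: bank0 row1 -> MISS (open row1); precharges=0
Acc 3: bank0 row2 -> MISS (open row2); precharges=1
Acc 4: bank0 row4 -> MISS (open row4); precharges=2
Acc 5: bank0 row3 -> MISS (open row3); precharges=3
Acc 6: bank0 row3 -> HIT
Acc 7: bank1 row0 -> MISS (open row0); precharges=4
Acc 8: bank0 row4 -> MISS (open row4); precharges=5
Acc 9: bank0 row0 -> MISS (open row0); precharges=6
Acc 10: bank0 row4 -> MISS (open row4); precharges=7
Acc 11: bank0 row0 -> MISS (open row0); precharges=8
Acc 12: bank1 row0 -> HIT
Acc 13: bank0 row4 -> MISS (open row4); precharges=9
Acc 14: bank1 row1 -> MISS (open row1); precharges=10

Answer: M M M M M H M M M M M H M M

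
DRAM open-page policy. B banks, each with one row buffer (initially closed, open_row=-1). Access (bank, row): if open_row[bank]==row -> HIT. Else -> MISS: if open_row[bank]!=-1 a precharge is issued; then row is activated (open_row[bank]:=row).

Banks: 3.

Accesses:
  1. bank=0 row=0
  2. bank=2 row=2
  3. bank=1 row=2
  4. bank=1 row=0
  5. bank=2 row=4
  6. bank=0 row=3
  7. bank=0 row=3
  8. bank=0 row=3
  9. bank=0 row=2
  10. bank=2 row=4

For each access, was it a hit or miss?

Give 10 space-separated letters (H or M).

Acc 1: bank0 row0 -> MISS (open row0); precharges=0
Acc 2: bank2 row2 -> MISS (open row2); precharges=0
Acc 3: bank1 row2 -> MISS (open row2); precharges=0
Acc 4: bank1 row0 -> MISS (open row0); precharges=1
Acc 5: bank2 row4 -> MISS (open row4); precharges=2
Acc 6: bank0 row3 -> MISS (open row3); precharges=3
Acc 7: bank0 row3 -> HIT
Acc 8: bank0 row3 -> HIT
Acc 9: bank0 row2 -> MISS (open row2); precharges=4
Acc 10: bank2 row4 -> HIT

Answer: M M M M M M H H M H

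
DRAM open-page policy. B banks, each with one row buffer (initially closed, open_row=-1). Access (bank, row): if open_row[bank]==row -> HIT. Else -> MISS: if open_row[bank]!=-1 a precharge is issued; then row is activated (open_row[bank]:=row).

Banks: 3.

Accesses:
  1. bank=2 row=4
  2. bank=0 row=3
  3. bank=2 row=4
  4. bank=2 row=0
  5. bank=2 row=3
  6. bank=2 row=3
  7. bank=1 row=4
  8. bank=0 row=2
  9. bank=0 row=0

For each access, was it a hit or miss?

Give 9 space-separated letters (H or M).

Answer: M M H M M H M M M

Derivation:
Acc 1: bank2 row4 -> MISS (open row4); precharges=0
Acc 2: bank0 row3 -> MISS (open row3); precharges=0
Acc 3: bank2 row4 -> HIT
Acc 4: bank2 row0 -> MISS (open row0); precharges=1
Acc 5: bank2 row3 -> MISS (open row3); precharges=2
Acc 6: bank2 row3 -> HIT
Acc 7: bank1 row4 -> MISS (open row4); precharges=2
Acc 8: bank0 row2 -> MISS (open row2); precharges=3
Acc 9: bank0 row0 -> MISS (open row0); precharges=4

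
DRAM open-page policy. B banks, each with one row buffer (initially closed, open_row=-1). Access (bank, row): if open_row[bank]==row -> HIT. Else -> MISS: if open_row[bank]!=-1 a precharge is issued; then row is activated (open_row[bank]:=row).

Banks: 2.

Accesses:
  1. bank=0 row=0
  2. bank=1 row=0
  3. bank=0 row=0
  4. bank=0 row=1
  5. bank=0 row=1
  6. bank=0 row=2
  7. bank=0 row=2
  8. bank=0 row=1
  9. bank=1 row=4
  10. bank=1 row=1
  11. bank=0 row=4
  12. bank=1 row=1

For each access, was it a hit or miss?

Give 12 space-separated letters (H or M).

Acc 1: bank0 row0 -> MISS (open row0); precharges=0
Acc 2: bank1 row0 -> MISS (open row0); precharges=0
Acc 3: bank0 row0 -> HIT
Acc 4: bank0 row1 -> MISS (open row1); precharges=1
Acc 5: bank0 row1 -> HIT
Acc 6: bank0 row2 -> MISS (open row2); precharges=2
Acc 7: bank0 row2 -> HIT
Acc 8: bank0 row1 -> MISS (open row1); precharges=3
Acc 9: bank1 row4 -> MISS (open row4); precharges=4
Acc 10: bank1 row1 -> MISS (open row1); precharges=5
Acc 11: bank0 row4 -> MISS (open row4); precharges=6
Acc 12: bank1 row1 -> HIT

Answer: M M H M H M H M M M M H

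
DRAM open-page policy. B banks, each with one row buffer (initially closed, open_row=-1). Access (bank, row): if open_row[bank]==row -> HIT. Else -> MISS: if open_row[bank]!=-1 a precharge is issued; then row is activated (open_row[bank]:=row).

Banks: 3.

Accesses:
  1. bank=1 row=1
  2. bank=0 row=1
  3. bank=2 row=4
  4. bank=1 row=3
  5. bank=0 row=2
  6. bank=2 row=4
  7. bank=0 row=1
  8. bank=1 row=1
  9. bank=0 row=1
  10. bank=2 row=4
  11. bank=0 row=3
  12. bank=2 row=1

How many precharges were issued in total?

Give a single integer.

Answer: 6

Derivation:
Acc 1: bank1 row1 -> MISS (open row1); precharges=0
Acc 2: bank0 row1 -> MISS (open row1); precharges=0
Acc 3: bank2 row4 -> MISS (open row4); precharges=0
Acc 4: bank1 row3 -> MISS (open row3); precharges=1
Acc 5: bank0 row2 -> MISS (open row2); precharges=2
Acc 6: bank2 row4 -> HIT
Acc 7: bank0 row1 -> MISS (open row1); precharges=3
Acc 8: bank1 row1 -> MISS (open row1); precharges=4
Acc 9: bank0 row1 -> HIT
Acc 10: bank2 row4 -> HIT
Acc 11: bank0 row3 -> MISS (open row3); precharges=5
Acc 12: bank2 row1 -> MISS (open row1); precharges=6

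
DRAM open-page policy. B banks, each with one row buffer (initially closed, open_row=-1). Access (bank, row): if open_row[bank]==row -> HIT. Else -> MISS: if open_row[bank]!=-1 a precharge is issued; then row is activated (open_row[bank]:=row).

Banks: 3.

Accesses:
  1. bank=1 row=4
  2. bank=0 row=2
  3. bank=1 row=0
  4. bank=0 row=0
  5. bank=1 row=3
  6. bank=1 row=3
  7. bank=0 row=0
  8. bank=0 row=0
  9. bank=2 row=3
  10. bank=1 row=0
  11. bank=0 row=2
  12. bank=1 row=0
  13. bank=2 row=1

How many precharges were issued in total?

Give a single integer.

Acc 1: bank1 row4 -> MISS (open row4); precharges=0
Acc 2: bank0 row2 -> MISS (open row2); precharges=0
Acc 3: bank1 row0 -> MISS (open row0); precharges=1
Acc 4: bank0 row0 -> MISS (open row0); precharges=2
Acc 5: bank1 row3 -> MISS (open row3); precharges=3
Acc 6: bank1 row3 -> HIT
Acc 7: bank0 row0 -> HIT
Acc 8: bank0 row0 -> HIT
Acc 9: bank2 row3 -> MISS (open row3); precharges=3
Acc 10: bank1 row0 -> MISS (open row0); precharges=4
Acc 11: bank0 row2 -> MISS (open row2); precharges=5
Acc 12: bank1 row0 -> HIT
Acc 13: bank2 row1 -> MISS (open row1); precharges=6

Answer: 6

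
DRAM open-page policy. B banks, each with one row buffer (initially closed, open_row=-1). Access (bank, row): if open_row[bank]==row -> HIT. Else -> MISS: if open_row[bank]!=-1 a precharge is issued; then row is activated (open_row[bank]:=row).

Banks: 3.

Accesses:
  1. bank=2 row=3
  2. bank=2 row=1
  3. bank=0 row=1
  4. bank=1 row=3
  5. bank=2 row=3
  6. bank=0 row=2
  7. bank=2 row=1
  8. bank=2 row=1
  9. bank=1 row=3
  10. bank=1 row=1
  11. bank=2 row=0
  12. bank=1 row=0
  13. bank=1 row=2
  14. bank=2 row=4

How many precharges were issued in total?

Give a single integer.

Answer: 9

Derivation:
Acc 1: bank2 row3 -> MISS (open row3); precharges=0
Acc 2: bank2 row1 -> MISS (open row1); precharges=1
Acc 3: bank0 row1 -> MISS (open row1); precharges=1
Acc 4: bank1 row3 -> MISS (open row3); precharges=1
Acc 5: bank2 row3 -> MISS (open row3); precharges=2
Acc 6: bank0 row2 -> MISS (open row2); precharges=3
Acc 7: bank2 row1 -> MISS (open row1); precharges=4
Acc 8: bank2 row1 -> HIT
Acc 9: bank1 row3 -> HIT
Acc 10: bank1 row1 -> MISS (open row1); precharges=5
Acc 11: bank2 row0 -> MISS (open row0); precharges=6
Acc 12: bank1 row0 -> MISS (open row0); precharges=7
Acc 13: bank1 row2 -> MISS (open row2); precharges=8
Acc 14: bank2 row4 -> MISS (open row4); precharges=9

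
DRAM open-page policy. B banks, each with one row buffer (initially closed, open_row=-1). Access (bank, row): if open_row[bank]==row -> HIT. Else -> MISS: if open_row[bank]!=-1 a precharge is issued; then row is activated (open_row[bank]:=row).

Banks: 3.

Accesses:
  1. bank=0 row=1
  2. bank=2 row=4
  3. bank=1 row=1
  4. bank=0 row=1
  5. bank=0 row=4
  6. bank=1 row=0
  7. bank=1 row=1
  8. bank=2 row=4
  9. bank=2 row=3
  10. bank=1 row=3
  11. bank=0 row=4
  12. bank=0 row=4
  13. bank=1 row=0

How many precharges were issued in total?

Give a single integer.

Answer: 6

Derivation:
Acc 1: bank0 row1 -> MISS (open row1); precharges=0
Acc 2: bank2 row4 -> MISS (open row4); precharges=0
Acc 3: bank1 row1 -> MISS (open row1); precharges=0
Acc 4: bank0 row1 -> HIT
Acc 5: bank0 row4 -> MISS (open row4); precharges=1
Acc 6: bank1 row0 -> MISS (open row0); precharges=2
Acc 7: bank1 row1 -> MISS (open row1); precharges=3
Acc 8: bank2 row4 -> HIT
Acc 9: bank2 row3 -> MISS (open row3); precharges=4
Acc 10: bank1 row3 -> MISS (open row3); precharges=5
Acc 11: bank0 row4 -> HIT
Acc 12: bank0 row4 -> HIT
Acc 13: bank1 row0 -> MISS (open row0); precharges=6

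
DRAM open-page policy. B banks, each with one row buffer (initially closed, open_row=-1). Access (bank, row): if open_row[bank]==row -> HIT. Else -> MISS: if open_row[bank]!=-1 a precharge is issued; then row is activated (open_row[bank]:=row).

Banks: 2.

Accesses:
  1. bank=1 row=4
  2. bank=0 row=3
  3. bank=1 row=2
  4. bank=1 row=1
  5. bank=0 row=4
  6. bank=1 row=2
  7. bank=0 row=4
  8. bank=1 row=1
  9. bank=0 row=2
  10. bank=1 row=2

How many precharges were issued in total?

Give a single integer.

Answer: 7

Derivation:
Acc 1: bank1 row4 -> MISS (open row4); precharges=0
Acc 2: bank0 row3 -> MISS (open row3); precharges=0
Acc 3: bank1 row2 -> MISS (open row2); precharges=1
Acc 4: bank1 row1 -> MISS (open row1); precharges=2
Acc 5: bank0 row4 -> MISS (open row4); precharges=3
Acc 6: bank1 row2 -> MISS (open row2); precharges=4
Acc 7: bank0 row4 -> HIT
Acc 8: bank1 row1 -> MISS (open row1); precharges=5
Acc 9: bank0 row2 -> MISS (open row2); precharges=6
Acc 10: bank1 row2 -> MISS (open row2); precharges=7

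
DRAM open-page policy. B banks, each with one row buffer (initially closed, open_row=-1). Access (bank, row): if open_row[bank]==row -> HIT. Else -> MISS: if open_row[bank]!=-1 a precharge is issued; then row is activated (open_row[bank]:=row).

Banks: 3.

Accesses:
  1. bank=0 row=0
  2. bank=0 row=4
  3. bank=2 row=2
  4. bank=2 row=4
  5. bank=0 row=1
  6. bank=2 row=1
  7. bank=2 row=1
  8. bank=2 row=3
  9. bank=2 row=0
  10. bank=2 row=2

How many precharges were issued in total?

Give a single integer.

Answer: 7

Derivation:
Acc 1: bank0 row0 -> MISS (open row0); precharges=0
Acc 2: bank0 row4 -> MISS (open row4); precharges=1
Acc 3: bank2 row2 -> MISS (open row2); precharges=1
Acc 4: bank2 row4 -> MISS (open row4); precharges=2
Acc 5: bank0 row1 -> MISS (open row1); precharges=3
Acc 6: bank2 row1 -> MISS (open row1); precharges=4
Acc 7: bank2 row1 -> HIT
Acc 8: bank2 row3 -> MISS (open row3); precharges=5
Acc 9: bank2 row0 -> MISS (open row0); precharges=6
Acc 10: bank2 row2 -> MISS (open row2); precharges=7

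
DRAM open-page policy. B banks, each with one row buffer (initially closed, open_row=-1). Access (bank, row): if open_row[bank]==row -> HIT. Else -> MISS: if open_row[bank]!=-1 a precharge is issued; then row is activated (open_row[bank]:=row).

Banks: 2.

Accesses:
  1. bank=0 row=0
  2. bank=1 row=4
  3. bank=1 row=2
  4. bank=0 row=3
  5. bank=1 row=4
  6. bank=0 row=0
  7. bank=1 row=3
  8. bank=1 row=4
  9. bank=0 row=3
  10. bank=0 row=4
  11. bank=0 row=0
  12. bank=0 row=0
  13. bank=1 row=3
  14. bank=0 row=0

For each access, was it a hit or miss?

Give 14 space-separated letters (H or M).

Acc 1: bank0 row0 -> MISS (open row0); precharges=0
Acc 2: bank1 row4 -> MISS (open row4); precharges=0
Acc 3: bank1 row2 -> MISS (open row2); precharges=1
Acc 4: bank0 row3 -> MISS (open row3); precharges=2
Acc 5: bank1 row4 -> MISS (open row4); precharges=3
Acc 6: bank0 row0 -> MISS (open row0); precharges=4
Acc 7: bank1 row3 -> MISS (open row3); precharges=5
Acc 8: bank1 row4 -> MISS (open row4); precharges=6
Acc 9: bank0 row3 -> MISS (open row3); precharges=7
Acc 10: bank0 row4 -> MISS (open row4); precharges=8
Acc 11: bank0 row0 -> MISS (open row0); precharges=9
Acc 12: bank0 row0 -> HIT
Acc 13: bank1 row3 -> MISS (open row3); precharges=10
Acc 14: bank0 row0 -> HIT

Answer: M M M M M M M M M M M H M H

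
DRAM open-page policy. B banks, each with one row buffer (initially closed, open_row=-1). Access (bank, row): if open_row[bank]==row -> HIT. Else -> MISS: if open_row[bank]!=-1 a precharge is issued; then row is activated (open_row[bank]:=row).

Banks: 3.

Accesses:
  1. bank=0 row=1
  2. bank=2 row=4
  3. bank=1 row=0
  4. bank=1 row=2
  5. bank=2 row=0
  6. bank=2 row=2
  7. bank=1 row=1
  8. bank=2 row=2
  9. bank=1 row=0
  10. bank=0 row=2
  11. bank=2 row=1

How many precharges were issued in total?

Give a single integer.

Acc 1: bank0 row1 -> MISS (open row1); precharges=0
Acc 2: bank2 row4 -> MISS (open row4); precharges=0
Acc 3: bank1 row0 -> MISS (open row0); precharges=0
Acc 4: bank1 row2 -> MISS (open row2); precharges=1
Acc 5: bank2 row0 -> MISS (open row0); precharges=2
Acc 6: bank2 row2 -> MISS (open row2); precharges=3
Acc 7: bank1 row1 -> MISS (open row1); precharges=4
Acc 8: bank2 row2 -> HIT
Acc 9: bank1 row0 -> MISS (open row0); precharges=5
Acc 10: bank0 row2 -> MISS (open row2); precharges=6
Acc 11: bank2 row1 -> MISS (open row1); precharges=7

Answer: 7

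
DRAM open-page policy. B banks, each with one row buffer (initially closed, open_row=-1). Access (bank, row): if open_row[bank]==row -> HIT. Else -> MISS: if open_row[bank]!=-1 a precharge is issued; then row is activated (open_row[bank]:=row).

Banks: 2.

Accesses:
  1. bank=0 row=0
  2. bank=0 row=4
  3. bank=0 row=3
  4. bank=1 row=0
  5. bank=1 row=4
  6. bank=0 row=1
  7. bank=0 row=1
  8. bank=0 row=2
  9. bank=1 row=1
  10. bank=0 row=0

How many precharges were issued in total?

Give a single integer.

Answer: 7

Derivation:
Acc 1: bank0 row0 -> MISS (open row0); precharges=0
Acc 2: bank0 row4 -> MISS (open row4); precharges=1
Acc 3: bank0 row3 -> MISS (open row3); precharges=2
Acc 4: bank1 row0 -> MISS (open row0); precharges=2
Acc 5: bank1 row4 -> MISS (open row4); precharges=3
Acc 6: bank0 row1 -> MISS (open row1); precharges=4
Acc 7: bank0 row1 -> HIT
Acc 8: bank0 row2 -> MISS (open row2); precharges=5
Acc 9: bank1 row1 -> MISS (open row1); precharges=6
Acc 10: bank0 row0 -> MISS (open row0); precharges=7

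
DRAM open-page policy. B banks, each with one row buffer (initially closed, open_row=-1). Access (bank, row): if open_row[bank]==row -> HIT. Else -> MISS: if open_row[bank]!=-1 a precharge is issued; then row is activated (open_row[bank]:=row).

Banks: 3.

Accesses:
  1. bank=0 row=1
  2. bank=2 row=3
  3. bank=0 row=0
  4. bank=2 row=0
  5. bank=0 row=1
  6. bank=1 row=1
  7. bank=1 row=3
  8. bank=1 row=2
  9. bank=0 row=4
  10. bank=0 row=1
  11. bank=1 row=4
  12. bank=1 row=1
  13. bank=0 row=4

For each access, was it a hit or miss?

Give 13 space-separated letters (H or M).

Answer: M M M M M M M M M M M M M

Derivation:
Acc 1: bank0 row1 -> MISS (open row1); precharges=0
Acc 2: bank2 row3 -> MISS (open row3); precharges=0
Acc 3: bank0 row0 -> MISS (open row0); precharges=1
Acc 4: bank2 row0 -> MISS (open row0); precharges=2
Acc 5: bank0 row1 -> MISS (open row1); precharges=3
Acc 6: bank1 row1 -> MISS (open row1); precharges=3
Acc 7: bank1 row3 -> MISS (open row3); precharges=4
Acc 8: bank1 row2 -> MISS (open row2); precharges=5
Acc 9: bank0 row4 -> MISS (open row4); precharges=6
Acc 10: bank0 row1 -> MISS (open row1); precharges=7
Acc 11: bank1 row4 -> MISS (open row4); precharges=8
Acc 12: bank1 row1 -> MISS (open row1); precharges=9
Acc 13: bank0 row4 -> MISS (open row4); precharges=10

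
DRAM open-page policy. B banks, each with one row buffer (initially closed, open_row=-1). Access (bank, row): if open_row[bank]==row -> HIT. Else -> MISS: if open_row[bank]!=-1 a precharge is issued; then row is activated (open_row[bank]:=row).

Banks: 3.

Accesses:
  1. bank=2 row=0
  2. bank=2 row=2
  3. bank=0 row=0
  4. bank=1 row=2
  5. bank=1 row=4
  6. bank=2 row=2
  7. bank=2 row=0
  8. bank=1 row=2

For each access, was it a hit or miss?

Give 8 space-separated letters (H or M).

Acc 1: bank2 row0 -> MISS (open row0); precharges=0
Acc 2: bank2 row2 -> MISS (open row2); precharges=1
Acc 3: bank0 row0 -> MISS (open row0); precharges=1
Acc 4: bank1 row2 -> MISS (open row2); precharges=1
Acc 5: bank1 row4 -> MISS (open row4); precharges=2
Acc 6: bank2 row2 -> HIT
Acc 7: bank2 row0 -> MISS (open row0); precharges=3
Acc 8: bank1 row2 -> MISS (open row2); precharges=4

Answer: M M M M M H M M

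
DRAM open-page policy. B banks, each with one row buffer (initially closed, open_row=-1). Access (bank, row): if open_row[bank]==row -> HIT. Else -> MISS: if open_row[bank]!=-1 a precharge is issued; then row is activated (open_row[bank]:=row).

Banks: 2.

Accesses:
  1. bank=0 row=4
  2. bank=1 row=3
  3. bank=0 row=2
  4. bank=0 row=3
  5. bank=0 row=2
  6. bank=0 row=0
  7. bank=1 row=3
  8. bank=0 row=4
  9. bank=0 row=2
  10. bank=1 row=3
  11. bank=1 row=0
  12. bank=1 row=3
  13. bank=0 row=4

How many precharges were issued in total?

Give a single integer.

Acc 1: bank0 row4 -> MISS (open row4); precharges=0
Acc 2: bank1 row3 -> MISS (open row3); precharges=0
Acc 3: bank0 row2 -> MISS (open row2); precharges=1
Acc 4: bank0 row3 -> MISS (open row3); precharges=2
Acc 5: bank0 row2 -> MISS (open row2); precharges=3
Acc 6: bank0 row0 -> MISS (open row0); precharges=4
Acc 7: bank1 row3 -> HIT
Acc 8: bank0 row4 -> MISS (open row4); precharges=5
Acc 9: bank0 row2 -> MISS (open row2); precharges=6
Acc 10: bank1 row3 -> HIT
Acc 11: bank1 row0 -> MISS (open row0); precharges=7
Acc 12: bank1 row3 -> MISS (open row3); precharges=8
Acc 13: bank0 row4 -> MISS (open row4); precharges=9

Answer: 9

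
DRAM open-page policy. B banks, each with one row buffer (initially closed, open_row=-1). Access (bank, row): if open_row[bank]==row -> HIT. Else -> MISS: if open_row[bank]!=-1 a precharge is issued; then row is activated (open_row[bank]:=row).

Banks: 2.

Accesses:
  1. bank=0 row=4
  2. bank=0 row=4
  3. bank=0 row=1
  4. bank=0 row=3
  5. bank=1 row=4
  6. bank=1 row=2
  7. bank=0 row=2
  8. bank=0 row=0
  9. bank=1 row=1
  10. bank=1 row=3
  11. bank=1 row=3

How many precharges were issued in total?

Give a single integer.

Answer: 7

Derivation:
Acc 1: bank0 row4 -> MISS (open row4); precharges=0
Acc 2: bank0 row4 -> HIT
Acc 3: bank0 row1 -> MISS (open row1); precharges=1
Acc 4: bank0 row3 -> MISS (open row3); precharges=2
Acc 5: bank1 row4 -> MISS (open row4); precharges=2
Acc 6: bank1 row2 -> MISS (open row2); precharges=3
Acc 7: bank0 row2 -> MISS (open row2); precharges=4
Acc 8: bank0 row0 -> MISS (open row0); precharges=5
Acc 9: bank1 row1 -> MISS (open row1); precharges=6
Acc 10: bank1 row3 -> MISS (open row3); precharges=7
Acc 11: bank1 row3 -> HIT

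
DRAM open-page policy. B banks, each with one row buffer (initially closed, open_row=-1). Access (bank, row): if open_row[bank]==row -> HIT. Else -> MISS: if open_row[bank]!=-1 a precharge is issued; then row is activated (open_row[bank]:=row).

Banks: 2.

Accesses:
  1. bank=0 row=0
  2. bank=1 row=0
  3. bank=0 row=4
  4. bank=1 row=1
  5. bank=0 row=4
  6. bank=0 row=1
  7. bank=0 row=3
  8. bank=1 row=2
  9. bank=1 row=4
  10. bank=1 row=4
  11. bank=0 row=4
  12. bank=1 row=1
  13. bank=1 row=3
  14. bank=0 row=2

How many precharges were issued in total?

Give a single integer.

Acc 1: bank0 row0 -> MISS (open row0); precharges=0
Acc 2: bank1 row0 -> MISS (open row0); precharges=0
Acc 3: bank0 row4 -> MISS (open row4); precharges=1
Acc 4: bank1 row1 -> MISS (open row1); precharges=2
Acc 5: bank0 row4 -> HIT
Acc 6: bank0 row1 -> MISS (open row1); precharges=3
Acc 7: bank0 row3 -> MISS (open row3); precharges=4
Acc 8: bank1 row2 -> MISS (open row2); precharges=5
Acc 9: bank1 row4 -> MISS (open row4); precharges=6
Acc 10: bank1 row4 -> HIT
Acc 11: bank0 row4 -> MISS (open row4); precharges=7
Acc 12: bank1 row1 -> MISS (open row1); precharges=8
Acc 13: bank1 row3 -> MISS (open row3); precharges=9
Acc 14: bank0 row2 -> MISS (open row2); precharges=10

Answer: 10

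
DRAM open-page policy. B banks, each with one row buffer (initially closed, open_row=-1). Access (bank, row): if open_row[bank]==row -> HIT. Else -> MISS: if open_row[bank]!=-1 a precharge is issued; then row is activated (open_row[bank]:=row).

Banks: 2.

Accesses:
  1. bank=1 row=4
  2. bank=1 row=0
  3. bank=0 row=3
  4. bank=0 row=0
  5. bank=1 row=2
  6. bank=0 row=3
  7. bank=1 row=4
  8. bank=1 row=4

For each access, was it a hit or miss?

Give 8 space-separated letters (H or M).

Acc 1: bank1 row4 -> MISS (open row4); precharges=0
Acc 2: bank1 row0 -> MISS (open row0); precharges=1
Acc 3: bank0 row3 -> MISS (open row3); precharges=1
Acc 4: bank0 row0 -> MISS (open row0); precharges=2
Acc 5: bank1 row2 -> MISS (open row2); precharges=3
Acc 6: bank0 row3 -> MISS (open row3); precharges=4
Acc 7: bank1 row4 -> MISS (open row4); precharges=5
Acc 8: bank1 row4 -> HIT

Answer: M M M M M M M H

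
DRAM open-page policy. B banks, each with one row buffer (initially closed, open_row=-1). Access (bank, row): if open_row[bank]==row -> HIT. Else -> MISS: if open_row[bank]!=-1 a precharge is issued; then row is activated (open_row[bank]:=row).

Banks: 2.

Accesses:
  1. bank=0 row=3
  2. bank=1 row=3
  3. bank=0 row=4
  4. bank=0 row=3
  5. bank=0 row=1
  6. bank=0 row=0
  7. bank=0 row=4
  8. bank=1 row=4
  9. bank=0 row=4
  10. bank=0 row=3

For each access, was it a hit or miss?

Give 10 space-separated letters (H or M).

Answer: M M M M M M M M H M

Derivation:
Acc 1: bank0 row3 -> MISS (open row3); precharges=0
Acc 2: bank1 row3 -> MISS (open row3); precharges=0
Acc 3: bank0 row4 -> MISS (open row4); precharges=1
Acc 4: bank0 row3 -> MISS (open row3); precharges=2
Acc 5: bank0 row1 -> MISS (open row1); precharges=3
Acc 6: bank0 row0 -> MISS (open row0); precharges=4
Acc 7: bank0 row4 -> MISS (open row4); precharges=5
Acc 8: bank1 row4 -> MISS (open row4); precharges=6
Acc 9: bank0 row4 -> HIT
Acc 10: bank0 row3 -> MISS (open row3); precharges=7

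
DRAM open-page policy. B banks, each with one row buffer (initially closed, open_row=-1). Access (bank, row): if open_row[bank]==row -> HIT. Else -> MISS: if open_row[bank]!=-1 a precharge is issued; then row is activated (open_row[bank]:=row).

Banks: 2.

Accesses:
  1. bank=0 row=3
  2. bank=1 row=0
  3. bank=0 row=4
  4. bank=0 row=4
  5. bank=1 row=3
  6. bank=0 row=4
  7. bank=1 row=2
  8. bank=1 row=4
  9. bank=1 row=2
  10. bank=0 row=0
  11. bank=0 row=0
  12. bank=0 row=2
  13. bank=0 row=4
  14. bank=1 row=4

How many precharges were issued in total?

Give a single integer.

Acc 1: bank0 row3 -> MISS (open row3); precharges=0
Acc 2: bank1 row0 -> MISS (open row0); precharges=0
Acc 3: bank0 row4 -> MISS (open row4); precharges=1
Acc 4: bank0 row4 -> HIT
Acc 5: bank1 row3 -> MISS (open row3); precharges=2
Acc 6: bank0 row4 -> HIT
Acc 7: bank1 row2 -> MISS (open row2); precharges=3
Acc 8: bank1 row4 -> MISS (open row4); precharges=4
Acc 9: bank1 row2 -> MISS (open row2); precharges=5
Acc 10: bank0 row0 -> MISS (open row0); precharges=6
Acc 11: bank0 row0 -> HIT
Acc 12: bank0 row2 -> MISS (open row2); precharges=7
Acc 13: bank0 row4 -> MISS (open row4); precharges=8
Acc 14: bank1 row4 -> MISS (open row4); precharges=9

Answer: 9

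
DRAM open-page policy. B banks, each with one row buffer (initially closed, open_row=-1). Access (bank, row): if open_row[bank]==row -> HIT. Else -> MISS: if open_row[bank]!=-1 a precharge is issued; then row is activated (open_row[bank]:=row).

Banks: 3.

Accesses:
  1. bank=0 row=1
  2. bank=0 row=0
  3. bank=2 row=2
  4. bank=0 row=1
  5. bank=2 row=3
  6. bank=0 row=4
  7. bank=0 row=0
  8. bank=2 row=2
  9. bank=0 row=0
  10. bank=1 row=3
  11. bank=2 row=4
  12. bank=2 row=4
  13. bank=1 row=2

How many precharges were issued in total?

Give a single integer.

Acc 1: bank0 row1 -> MISS (open row1); precharges=0
Acc 2: bank0 row0 -> MISS (open row0); precharges=1
Acc 3: bank2 row2 -> MISS (open row2); precharges=1
Acc 4: bank0 row1 -> MISS (open row1); precharges=2
Acc 5: bank2 row3 -> MISS (open row3); precharges=3
Acc 6: bank0 row4 -> MISS (open row4); precharges=4
Acc 7: bank0 row0 -> MISS (open row0); precharges=5
Acc 8: bank2 row2 -> MISS (open row2); precharges=6
Acc 9: bank0 row0 -> HIT
Acc 10: bank1 row3 -> MISS (open row3); precharges=6
Acc 11: bank2 row4 -> MISS (open row4); precharges=7
Acc 12: bank2 row4 -> HIT
Acc 13: bank1 row2 -> MISS (open row2); precharges=8

Answer: 8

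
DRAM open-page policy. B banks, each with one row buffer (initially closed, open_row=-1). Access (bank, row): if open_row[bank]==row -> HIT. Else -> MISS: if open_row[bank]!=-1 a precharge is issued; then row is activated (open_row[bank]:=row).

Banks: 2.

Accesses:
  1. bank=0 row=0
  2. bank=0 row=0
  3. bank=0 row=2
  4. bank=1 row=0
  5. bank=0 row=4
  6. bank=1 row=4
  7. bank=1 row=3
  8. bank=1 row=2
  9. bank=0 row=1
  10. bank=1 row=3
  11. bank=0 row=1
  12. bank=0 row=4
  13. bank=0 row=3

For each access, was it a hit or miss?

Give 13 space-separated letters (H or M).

Acc 1: bank0 row0 -> MISS (open row0); precharges=0
Acc 2: bank0 row0 -> HIT
Acc 3: bank0 row2 -> MISS (open row2); precharges=1
Acc 4: bank1 row0 -> MISS (open row0); precharges=1
Acc 5: bank0 row4 -> MISS (open row4); precharges=2
Acc 6: bank1 row4 -> MISS (open row4); precharges=3
Acc 7: bank1 row3 -> MISS (open row3); precharges=4
Acc 8: bank1 row2 -> MISS (open row2); precharges=5
Acc 9: bank0 row1 -> MISS (open row1); precharges=6
Acc 10: bank1 row3 -> MISS (open row3); precharges=7
Acc 11: bank0 row1 -> HIT
Acc 12: bank0 row4 -> MISS (open row4); precharges=8
Acc 13: bank0 row3 -> MISS (open row3); precharges=9

Answer: M H M M M M M M M M H M M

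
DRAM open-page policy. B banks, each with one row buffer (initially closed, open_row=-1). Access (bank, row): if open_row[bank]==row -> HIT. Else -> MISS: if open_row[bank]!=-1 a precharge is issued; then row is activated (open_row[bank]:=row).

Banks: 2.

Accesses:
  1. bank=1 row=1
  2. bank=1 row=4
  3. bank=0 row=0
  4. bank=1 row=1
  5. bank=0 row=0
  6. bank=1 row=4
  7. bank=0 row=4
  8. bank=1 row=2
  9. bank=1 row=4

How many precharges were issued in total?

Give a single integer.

Acc 1: bank1 row1 -> MISS (open row1); precharges=0
Acc 2: bank1 row4 -> MISS (open row4); precharges=1
Acc 3: bank0 row0 -> MISS (open row0); precharges=1
Acc 4: bank1 row1 -> MISS (open row1); precharges=2
Acc 5: bank0 row0 -> HIT
Acc 6: bank1 row4 -> MISS (open row4); precharges=3
Acc 7: bank0 row4 -> MISS (open row4); precharges=4
Acc 8: bank1 row2 -> MISS (open row2); precharges=5
Acc 9: bank1 row4 -> MISS (open row4); precharges=6

Answer: 6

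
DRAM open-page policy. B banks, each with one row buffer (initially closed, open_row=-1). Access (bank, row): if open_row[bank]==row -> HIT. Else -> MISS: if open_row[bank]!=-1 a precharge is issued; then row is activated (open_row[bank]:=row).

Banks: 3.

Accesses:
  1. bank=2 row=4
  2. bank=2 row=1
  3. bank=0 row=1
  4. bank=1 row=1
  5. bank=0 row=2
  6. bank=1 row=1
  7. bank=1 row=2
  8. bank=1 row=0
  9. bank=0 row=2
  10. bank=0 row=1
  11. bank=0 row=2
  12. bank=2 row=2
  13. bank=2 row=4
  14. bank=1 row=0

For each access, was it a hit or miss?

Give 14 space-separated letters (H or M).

Acc 1: bank2 row4 -> MISS (open row4); precharges=0
Acc 2: bank2 row1 -> MISS (open row1); precharges=1
Acc 3: bank0 row1 -> MISS (open row1); precharges=1
Acc 4: bank1 row1 -> MISS (open row1); precharges=1
Acc 5: bank0 row2 -> MISS (open row2); precharges=2
Acc 6: bank1 row1 -> HIT
Acc 7: bank1 row2 -> MISS (open row2); precharges=3
Acc 8: bank1 row0 -> MISS (open row0); precharges=4
Acc 9: bank0 row2 -> HIT
Acc 10: bank0 row1 -> MISS (open row1); precharges=5
Acc 11: bank0 row2 -> MISS (open row2); precharges=6
Acc 12: bank2 row2 -> MISS (open row2); precharges=7
Acc 13: bank2 row4 -> MISS (open row4); precharges=8
Acc 14: bank1 row0 -> HIT

Answer: M M M M M H M M H M M M M H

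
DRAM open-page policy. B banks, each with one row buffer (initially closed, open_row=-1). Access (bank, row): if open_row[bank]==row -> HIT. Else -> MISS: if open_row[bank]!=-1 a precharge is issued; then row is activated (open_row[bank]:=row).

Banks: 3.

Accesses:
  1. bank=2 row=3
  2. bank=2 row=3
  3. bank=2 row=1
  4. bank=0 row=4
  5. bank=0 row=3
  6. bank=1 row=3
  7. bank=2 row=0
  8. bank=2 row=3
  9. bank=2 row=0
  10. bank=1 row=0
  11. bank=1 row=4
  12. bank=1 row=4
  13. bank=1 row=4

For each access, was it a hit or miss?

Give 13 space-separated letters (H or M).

Answer: M H M M M M M M M M M H H

Derivation:
Acc 1: bank2 row3 -> MISS (open row3); precharges=0
Acc 2: bank2 row3 -> HIT
Acc 3: bank2 row1 -> MISS (open row1); precharges=1
Acc 4: bank0 row4 -> MISS (open row4); precharges=1
Acc 5: bank0 row3 -> MISS (open row3); precharges=2
Acc 6: bank1 row3 -> MISS (open row3); precharges=2
Acc 7: bank2 row0 -> MISS (open row0); precharges=3
Acc 8: bank2 row3 -> MISS (open row3); precharges=4
Acc 9: bank2 row0 -> MISS (open row0); precharges=5
Acc 10: bank1 row0 -> MISS (open row0); precharges=6
Acc 11: bank1 row4 -> MISS (open row4); precharges=7
Acc 12: bank1 row4 -> HIT
Acc 13: bank1 row4 -> HIT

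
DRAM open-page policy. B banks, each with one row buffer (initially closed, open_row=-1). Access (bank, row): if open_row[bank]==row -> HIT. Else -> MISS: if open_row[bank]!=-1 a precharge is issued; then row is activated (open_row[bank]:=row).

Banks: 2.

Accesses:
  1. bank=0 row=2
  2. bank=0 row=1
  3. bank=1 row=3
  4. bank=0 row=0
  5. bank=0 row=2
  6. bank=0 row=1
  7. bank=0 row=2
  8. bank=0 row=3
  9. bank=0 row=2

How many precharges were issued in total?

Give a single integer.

Acc 1: bank0 row2 -> MISS (open row2); precharges=0
Acc 2: bank0 row1 -> MISS (open row1); precharges=1
Acc 3: bank1 row3 -> MISS (open row3); precharges=1
Acc 4: bank0 row0 -> MISS (open row0); precharges=2
Acc 5: bank0 row2 -> MISS (open row2); precharges=3
Acc 6: bank0 row1 -> MISS (open row1); precharges=4
Acc 7: bank0 row2 -> MISS (open row2); precharges=5
Acc 8: bank0 row3 -> MISS (open row3); precharges=6
Acc 9: bank0 row2 -> MISS (open row2); precharges=7

Answer: 7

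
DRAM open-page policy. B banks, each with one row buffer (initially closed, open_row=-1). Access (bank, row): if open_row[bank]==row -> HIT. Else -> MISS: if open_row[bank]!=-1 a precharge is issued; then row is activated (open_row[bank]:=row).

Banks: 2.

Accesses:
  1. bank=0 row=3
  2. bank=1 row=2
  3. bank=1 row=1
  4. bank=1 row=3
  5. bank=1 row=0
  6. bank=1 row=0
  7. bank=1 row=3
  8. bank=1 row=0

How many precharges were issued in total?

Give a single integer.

Acc 1: bank0 row3 -> MISS (open row3); precharges=0
Acc 2: bank1 row2 -> MISS (open row2); precharges=0
Acc 3: bank1 row1 -> MISS (open row1); precharges=1
Acc 4: bank1 row3 -> MISS (open row3); precharges=2
Acc 5: bank1 row0 -> MISS (open row0); precharges=3
Acc 6: bank1 row0 -> HIT
Acc 7: bank1 row3 -> MISS (open row3); precharges=4
Acc 8: bank1 row0 -> MISS (open row0); precharges=5

Answer: 5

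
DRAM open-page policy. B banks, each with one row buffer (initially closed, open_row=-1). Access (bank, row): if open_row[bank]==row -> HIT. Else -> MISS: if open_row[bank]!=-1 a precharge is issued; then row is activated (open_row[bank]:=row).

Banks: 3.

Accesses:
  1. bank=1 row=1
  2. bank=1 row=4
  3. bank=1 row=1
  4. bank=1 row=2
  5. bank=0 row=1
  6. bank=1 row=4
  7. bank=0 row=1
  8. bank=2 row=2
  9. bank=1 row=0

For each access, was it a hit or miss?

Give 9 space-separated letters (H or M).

Acc 1: bank1 row1 -> MISS (open row1); precharges=0
Acc 2: bank1 row4 -> MISS (open row4); precharges=1
Acc 3: bank1 row1 -> MISS (open row1); precharges=2
Acc 4: bank1 row2 -> MISS (open row2); precharges=3
Acc 5: bank0 row1 -> MISS (open row1); precharges=3
Acc 6: bank1 row4 -> MISS (open row4); precharges=4
Acc 7: bank0 row1 -> HIT
Acc 8: bank2 row2 -> MISS (open row2); precharges=4
Acc 9: bank1 row0 -> MISS (open row0); precharges=5

Answer: M M M M M M H M M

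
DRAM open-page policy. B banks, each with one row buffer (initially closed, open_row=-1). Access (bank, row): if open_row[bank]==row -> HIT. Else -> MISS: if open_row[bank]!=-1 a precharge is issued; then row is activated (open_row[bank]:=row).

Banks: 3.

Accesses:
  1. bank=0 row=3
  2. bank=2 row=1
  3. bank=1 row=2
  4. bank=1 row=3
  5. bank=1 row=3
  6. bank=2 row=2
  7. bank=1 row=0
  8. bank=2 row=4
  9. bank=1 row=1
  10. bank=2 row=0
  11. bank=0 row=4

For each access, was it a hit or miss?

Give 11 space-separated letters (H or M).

Answer: M M M M H M M M M M M

Derivation:
Acc 1: bank0 row3 -> MISS (open row3); precharges=0
Acc 2: bank2 row1 -> MISS (open row1); precharges=0
Acc 3: bank1 row2 -> MISS (open row2); precharges=0
Acc 4: bank1 row3 -> MISS (open row3); precharges=1
Acc 5: bank1 row3 -> HIT
Acc 6: bank2 row2 -> MISS (open row2); precharges=2
Acc 7: bank1 row0 -> MISS (open row0); precharges=3
Acc 8: bank2 row4 -> MISS (open row4); precharges=4
Acc 9: bank1 row1 -> MISS (open row1); precharges=5
Acc 10: bank2 row0 -> MISS (open row0); precharges=6
Acc 11: bank0 row4 -> MISS (open row4); precharges=7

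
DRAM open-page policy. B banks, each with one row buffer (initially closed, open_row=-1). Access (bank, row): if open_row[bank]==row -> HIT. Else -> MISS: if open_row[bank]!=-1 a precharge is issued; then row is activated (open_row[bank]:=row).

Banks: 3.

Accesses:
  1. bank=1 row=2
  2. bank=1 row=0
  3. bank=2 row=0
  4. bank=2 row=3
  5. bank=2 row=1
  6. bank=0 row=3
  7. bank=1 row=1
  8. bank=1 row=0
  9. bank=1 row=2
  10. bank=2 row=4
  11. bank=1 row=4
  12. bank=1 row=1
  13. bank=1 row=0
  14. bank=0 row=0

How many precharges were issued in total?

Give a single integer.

Answer: 11

Derivation:
Acc 1: bank1 row2 -> MISS (open row2); precharges=0
Acc 2: bank1 row0 -> MISS (open row0); precharges=1
Acc 3: bank2 row0 -> MISS (open row0); precharges=1
Acc 4: bank2 row3 -> MISS (open row3); precharges=2
Acc 5: bank2 row1 -> MISS (open row1); precharges=3
Acc 6: bank0 row3 -> MISS (open row3); precharges=3
Acc 7: bank1 row1 -> MISS (open row1); precharges=4
Acc 8: bank1 row0 -> MISS (open row0); precharges=5
Acc 9: bank1 row2 -> MISS (open row2); precharges=6
Acc 10: bank2 row4 -> MISS (open row4); precharges=7
Acc 11: bank1 row4 -> MISS (open row4); precharges=8
Acc 12: bank1 row1 -> MISS (open row1); precharges=9
Acc 13: bank1 row0 -> MISS (open row0); precharges=10
Acc 14: bank0 row0 -> MISS (open row0); precharges=11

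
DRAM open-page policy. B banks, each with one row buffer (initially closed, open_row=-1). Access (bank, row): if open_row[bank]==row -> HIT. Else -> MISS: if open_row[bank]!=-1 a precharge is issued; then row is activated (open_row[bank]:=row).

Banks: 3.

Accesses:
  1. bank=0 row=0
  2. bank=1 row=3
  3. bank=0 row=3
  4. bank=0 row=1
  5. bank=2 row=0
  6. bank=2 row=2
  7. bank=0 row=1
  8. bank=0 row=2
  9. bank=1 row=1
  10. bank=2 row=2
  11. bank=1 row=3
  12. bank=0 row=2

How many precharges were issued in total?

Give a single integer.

Answer: 6

Derivation:
Acc 1: bank0 row0 -> MISS (open row0); precharges=0
Acc 2: bank1 row3 -> MISS (open row3); precharges=0
Acc 3: bank0 row3 -> MISS (open row3); precharges=1
Acc 4: bank0 row1 -> MISS (open row1); precharges=2
Acc 5: bank2 row0 -> MISS (open row0); precharges=2
Acc 6: bank2 row2 -> MISS (open row2); precharges=3
Acc 7: bank0 row1 -> HIT
Acc 8: bank0 row2 -> MISS (open row2); precharges=4
Acc 9: bank1 row1 -> MISS (open row1); precharges=5
Acc 10: bank2 row2 -> HIT
Acc 11: bank1 row3 -> MISS (open row3); precharges=6
Acc 12: bank0 row2 -> HIT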